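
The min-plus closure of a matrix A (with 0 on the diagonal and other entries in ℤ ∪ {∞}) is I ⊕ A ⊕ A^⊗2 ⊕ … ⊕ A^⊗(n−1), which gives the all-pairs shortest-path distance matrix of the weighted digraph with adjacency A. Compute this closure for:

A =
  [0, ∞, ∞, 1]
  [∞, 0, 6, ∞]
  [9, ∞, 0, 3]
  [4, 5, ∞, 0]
Closure =
  [0, 6, 12, 1]
  [13, 0, 6, 9]
  [7, 8, 0, 3]
  [4, 5, 11, 0]

This is the Floyd-Warshall all-pairs shortest-path computation. For each intermediate vertex k = 0, 1, …, 3, update dist[i][j] ← min(dist[i][j], dist[i][k] + dist[k][j]). The final matrix gives, for each (i, j), the minimum total weight of any directed path from i to j (possibly empty when i = j).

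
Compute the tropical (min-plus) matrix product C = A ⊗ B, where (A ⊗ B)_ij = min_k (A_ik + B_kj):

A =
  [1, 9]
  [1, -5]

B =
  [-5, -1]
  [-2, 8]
A ⊗ B =
  [-4, 0]
  [-7, 0]

Apply the min-plus product entry-by-entry:
  C[0][0] = min over k of (A[0][0] + B[0][0] = 1 + -5 = -4, A[0][1] + B[1][0] = 9 + -2 = 7) = -4 (attained at k = 0)
  C[0][1] = min over k of (A[0][0] + B[0][1] = 1 + -1 = 0, A[0][1] + B[1][1] = 9 + 8 = 17) = 0 (attained at k = 0)
  C[1][0] = min over k of (A[1][0] + B[0][0] = 1 + -5 = -4, A[1][1] + B[1][0] = -5 + -2 = -7) = -7 (attained at k = 1)
  C[1][1] = min over k of (A[1][0] + B[0][1] = 1 + -1 = 0, A[1][1] + B[1][1] = -5 + 8 = 3) = 0 (attained at k = 0)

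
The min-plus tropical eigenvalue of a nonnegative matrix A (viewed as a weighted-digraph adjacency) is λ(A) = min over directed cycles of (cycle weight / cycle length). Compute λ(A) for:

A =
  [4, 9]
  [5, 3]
λ(A) = 3

Enumerate directed cycles and compute their means (weight / length). Sample:
  cycle 0 → 0: weight = 4, length = 1, mean = 4/1 ≈ 4.000
  cycle 1 → 1: weight = 3, length = 1, mean = 3/1 ≈ 3.000
  cycle 0 → 1 → 0: weight = 14, length = 2, mean = 14/2 ≈ 7.000
  cycle 1 → 0 → 1: weight = 14, length = 2, mean = 14/2 ≈ 7.000
Minimum mean = 3.000, attained e.g. along the cycle 1 → 1 with weight 3 and length 1. So λ(A) = 3/1 = 3.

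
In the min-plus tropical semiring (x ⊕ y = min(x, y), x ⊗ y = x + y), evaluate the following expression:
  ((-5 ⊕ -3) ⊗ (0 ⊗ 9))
((-5 ⊕ -3) ⊗ (0 ⊗ 9)) = 4

Expand innermost to outermost. Recall ⊕ takes the minimum of its arguments and ⊗ takes their sum. Working out the expression ((-5 ⊕ -3) ⊗ (0 ⊗ 9)) gives 4.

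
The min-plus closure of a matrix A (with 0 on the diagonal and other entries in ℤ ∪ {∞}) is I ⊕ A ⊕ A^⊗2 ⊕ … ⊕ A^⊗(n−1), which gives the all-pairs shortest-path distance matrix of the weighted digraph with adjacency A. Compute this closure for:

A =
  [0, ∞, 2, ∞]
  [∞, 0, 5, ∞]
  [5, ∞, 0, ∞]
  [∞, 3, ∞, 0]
Closure =
  [0, ∞, 2, ∞]
  [10, 0, 5, ∞]
  [5, ∞, 0, ∞]
  [13, 3, 8, 0]

This is the Floyd-Warshall all-pairs shortest-path computation. For each intermediate vertex k = 0, 1, …, 3, update dist[i][j] ← min(dist[i][j], dist[i][k] + dist[k][j]). The final matrix gives, for each (i, j), the minimum total weight of any directed path from i to j (possibly empty when i = j).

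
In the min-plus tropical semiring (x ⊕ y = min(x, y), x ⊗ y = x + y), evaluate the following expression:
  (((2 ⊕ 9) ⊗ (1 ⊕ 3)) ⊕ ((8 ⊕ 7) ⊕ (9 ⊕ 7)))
(((2 ⊕ 9) ⊗ (1 ⊕ 3)) ⊕ ((8 ⊕ 7) ⊕ (9 ⊕ 7))) = 3

Expand innermost to outermost. Recall ⊕ takes the minimum of its arguments and ⊗ takes their sum. Working out the expression (((2 ⊕ 9) ⊗ (1 ⊕ 3)) ⊕ ((8 ⊕ 7) ⊕ (9 ⊕ 7))) gives 3.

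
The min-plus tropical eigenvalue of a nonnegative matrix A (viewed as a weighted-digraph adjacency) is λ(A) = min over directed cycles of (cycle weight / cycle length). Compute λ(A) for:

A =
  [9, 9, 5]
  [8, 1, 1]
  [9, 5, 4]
λ(A) = 1

Enumerate directed cycles and compute their means (weight / length). Sample:
  cycle 0 → 0: weight = 9, length = 1, mean = 9/1 ≈ 9.000
  cycle 1 → 1: weight = 1, length = 1, mean = 1/1 ≈ 1.000
  cycle 2 → 2: weight = 4, length = 1, mean = 4/1 ≈ 4.000
  cycle 0 → 1 → 0: weight = 17, length = 2, mean = 17/2 ≈ 8.500
  cycle 0 → 2 → 0: weight = 14, length = 2, mean = 14/2 ≈ 7.000
  cycle 1 → 0 → 1: weight = 17, length = 2, mean = 17/2 ≈ 8.500
Minimum mean = 1.000, attained e.g. along the cycle 1 → 1 with weight 1 and length 1. So λ(A) = 1/1 = 1.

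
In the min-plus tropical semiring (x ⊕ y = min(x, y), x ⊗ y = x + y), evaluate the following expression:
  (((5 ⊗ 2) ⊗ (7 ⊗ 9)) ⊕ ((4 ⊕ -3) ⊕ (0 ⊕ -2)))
(((5 ⊗ 2) ⊗ (7 ⊗ 9)) ⊕ ((4 ⊕ -3) ⊕ (0 ⊕ -2))) = -3

Expand innermost to outermost. Recall ⊕ takes the minimum of its arguments and ⊗ takes their sum. Working out the expression (((5 ⊗ 2) ⊗ (7 ⊗ 9)) ⊕ ((4 ⊕ -3) ⊕ (0 ⊕ -2))) gives -3.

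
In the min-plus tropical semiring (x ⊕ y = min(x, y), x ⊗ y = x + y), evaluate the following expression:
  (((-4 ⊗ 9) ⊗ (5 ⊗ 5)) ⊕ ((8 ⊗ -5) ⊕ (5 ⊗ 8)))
(((-4 ⊗ 9) ⊗ (5 ⊗ 5)) ⊕ ((8 ⊗ -5) ⊕ (5 ⊗ 8))) = 3

Expand innermost to outermost. Recall ⊕ takes the minimum of its arguments and ⊗ takes their sum. Working out the expression (((-4 ⊗ 9) ⊗ (5 ⊗ 5)) ⊕ ((8 ⊗ -5) ⊕ (5 ⊗ 8))) gives 3.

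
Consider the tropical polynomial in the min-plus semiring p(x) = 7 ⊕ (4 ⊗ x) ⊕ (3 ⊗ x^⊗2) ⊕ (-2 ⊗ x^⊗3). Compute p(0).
p(0) = -2

A tropical monomial a ⊗ x^⊗i evaluates to a + i · x. Evaluating each term at x = 0:
  Term 0 contributes 7 + 0 · 0 = 7
  Term 1 contributes 4 + 1 · 0 = 4
  Term 2 contributes 3 + 2 · 0 = 3
  Term 3 contributes -2 + 3 · 0 = -2
p(0) = ⊕ of these = min[7, 4, 3, -2] = -2.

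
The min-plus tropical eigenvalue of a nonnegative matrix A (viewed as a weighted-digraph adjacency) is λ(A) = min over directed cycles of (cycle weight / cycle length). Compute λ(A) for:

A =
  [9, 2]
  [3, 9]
λ(A) = 5/2

Enumerate directed cycles and compute their means (weight / length). Sample:
  cycle 0 → 0: weight = 9, length = 1, mean = 9/1 ≈ 9.000
  cycle 1 → 1: weight = 9, length = 1, mean = 9/1 ≈ 9.000
  cycle 0 → 1 → 0: weight = 5, length = 2, mean = 5/2 ≈ 2.500
  cycle 1 → 0 → 1: weight = 5, length = 2, mean = 5/2 ≈ 2.500
Minimum mean = 2.500, attained e.g. along the cycle 0 → 1 → 0 with weight 5 and length 2. So λ(A) = 5/2 = 5/2.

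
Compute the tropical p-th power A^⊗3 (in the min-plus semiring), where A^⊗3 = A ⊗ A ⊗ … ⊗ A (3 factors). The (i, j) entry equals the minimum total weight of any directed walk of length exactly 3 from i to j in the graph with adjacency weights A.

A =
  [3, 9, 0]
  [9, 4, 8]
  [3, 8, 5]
A^⊗3 =
  [6, 11, 3]
  [12, 12, 11]
  [6, 11, 6]

Each entry (A^⊗3)_ij equals the minimum over all length-3 walks i = v_0 → v_1 → … → v_3 = j of Σ_t A[v_t][v_{t+1}]. For example, for (i, j) = (0, 2) we minimise over 9 possible intermediate vertex sequences; the minimum is 3, attained along the walk 0 → 2 → 0 → 2.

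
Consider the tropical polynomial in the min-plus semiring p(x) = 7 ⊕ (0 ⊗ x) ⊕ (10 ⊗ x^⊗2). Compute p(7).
p(7) = 7

A tropical monomial a ⊗ x^⊗i evaluates to a + i · x. Evaluating each term at x = 7:
  Term 0 contributes 7 + 0 · 7 = 7
  Term 1 contributes 0 + 1 · 7 = 7
  Term 2 contributes 10 + 2 · 7 = 24
p(7) = ⊕ of these = min[7, 7, 24] = 7.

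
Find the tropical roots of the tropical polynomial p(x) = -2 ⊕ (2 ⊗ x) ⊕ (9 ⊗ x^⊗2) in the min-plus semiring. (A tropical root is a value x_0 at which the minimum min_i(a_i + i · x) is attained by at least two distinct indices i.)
Roots: {-7, -4}

Each tropical root is a break point of the lower envelope of the lines y = a_i + i · x (there are 3 lines, with slopes 0, 1, ..., 2). Only the lines that attain the minimum somewhere contribute to roots; other lines are dominated. Here the surviving (envelope) indices are i = 2, i = 1, i = 0.
Intersections between consecutive envelope lines give the roots: for adjacent envelope indices i < j the intersection is x = (a_i − a_j) / (j − i). Reading off the sorted break points: {-7, -4}.
Verification: at each break x_0, at least two indices attain the minimum of min_i(a_i + i · x_0).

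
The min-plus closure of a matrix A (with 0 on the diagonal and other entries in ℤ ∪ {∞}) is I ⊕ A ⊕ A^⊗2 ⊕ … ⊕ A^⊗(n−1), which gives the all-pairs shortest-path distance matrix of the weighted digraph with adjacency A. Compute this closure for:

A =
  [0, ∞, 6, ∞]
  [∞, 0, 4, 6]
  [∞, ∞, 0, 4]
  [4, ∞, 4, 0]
Closure =
  [0, ∞, 6, 10]
  [10, 0, 4, 6]
  [8, ∞, 0, 4]
  [4, ∞, 4, 0]

This is the Floyd-Warshall all-pairs shortest-path computation. For each intermediate vertex k = 0, 1, …, 3, update dist[i][j] ← min(dist[i][j], dist[i][k] + dist[k][j]). The final matrix gives, for each (i, j), the minimum total weight of any directed path from i to j (possibly empty when i = j).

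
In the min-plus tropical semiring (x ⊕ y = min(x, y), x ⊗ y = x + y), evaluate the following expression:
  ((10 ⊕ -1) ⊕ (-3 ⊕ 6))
((10 ⊕ -1) ⊕ (-3 ⊕ 6)) = -3

Expand innermost to outermost. Recall ⊕ takes the minimum of its arguments and ⊗ takes their sum. Working out the expression ((10 ⊕ -1) ⊕ (-3 ⊕ 6)) gives -3.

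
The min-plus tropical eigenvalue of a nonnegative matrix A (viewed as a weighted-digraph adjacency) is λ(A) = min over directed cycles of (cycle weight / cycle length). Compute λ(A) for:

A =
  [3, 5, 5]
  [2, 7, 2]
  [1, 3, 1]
λ(A) = 1

Enumerate directed cycles and compute their means (weight / length). Sample:
  cycle 0 → 0: weight = 3, length = 1, mean = 3/1 ≈ 3.000
  cycle 1 → 1: weight = 7, length = 1, mean = 7/1 ≈ 7.000
  cycle 2 → 2: weight = 1, length = 1, mean = 1/1 ≈ 1.000
  cycle 0 → 1 → 0: weight = 7, length = 2, mean = 7/2 ≈ 3.500
  cycle 0 → 2 → 0: weight = 6, length = 2, mean = 6/2 ≈ 3.000
  cycle 1 → 0 → 1: weight = 7, length = 2, mean = 7/2 ≈ 3.500
Minimum mean = 1.000, attained e.g. along the cycle 2 → 2 with weight 1 and length 1. So λ(A) = 1/1 = 1.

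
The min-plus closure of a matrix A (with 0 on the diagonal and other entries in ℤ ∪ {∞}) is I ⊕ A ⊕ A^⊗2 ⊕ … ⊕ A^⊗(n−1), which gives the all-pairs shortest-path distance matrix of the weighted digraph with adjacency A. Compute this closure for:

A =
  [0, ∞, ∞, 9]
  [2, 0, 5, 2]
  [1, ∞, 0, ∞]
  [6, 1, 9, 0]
Closure =
  [0, 10, 15, 9]
  [2, 0, 5, 2]
  [1, 11, 0, 10]
  [3, 1, 6, 0]

This is the Floyd-Warshall all-pairs shortest-path computation. For each intermediate vertex k = 0, 1, …, 3, update dist[i][j] ← min(dist[i][j], dist[i][k] + dist[k][j]). The final matrix gives, for each (i, j), the minimum total weight of any directed path from i to j (possibly empty when i = j).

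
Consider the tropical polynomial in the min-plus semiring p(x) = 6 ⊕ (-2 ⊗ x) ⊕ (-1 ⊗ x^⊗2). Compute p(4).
p(4) = 2

A tropical monomial a ⊗ x^⊗i evaluates to a + i · x. Evaluating each term at x = 4:
  Term 0 contributes 6 + 0 · 4 = 6
  Term 1 contributes -2 + 1 · 4 = 2
  Term 2 contributes -1 + 2 · 4 = 7
p(4) = ⊕ of these = min[6, 2, 7] = 2.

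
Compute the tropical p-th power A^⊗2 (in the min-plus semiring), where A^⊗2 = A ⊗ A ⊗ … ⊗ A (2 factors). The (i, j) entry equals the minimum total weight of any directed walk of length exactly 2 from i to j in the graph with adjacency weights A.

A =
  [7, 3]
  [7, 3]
A^⊗2 =
  [10, 6]
  [10, 6]

Each entry (A^⊗2)_ij equals the minimum over all length-2 walks i = v_0 → v_1 → … → v_2 = j of Σ_t A[v_t][v_{t+1}]. For example, for (i, j) = (0, 1) we minimise over 2 possible intermediate vertex sequences; the minimum is 6, attained along the walk 0 → 1 → 1.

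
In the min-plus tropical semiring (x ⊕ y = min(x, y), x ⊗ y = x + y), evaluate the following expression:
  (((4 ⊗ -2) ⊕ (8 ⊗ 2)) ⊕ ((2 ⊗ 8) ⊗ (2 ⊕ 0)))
(((4 ⊗ -2) ⊕ (8 ⊗ 2)) ⊕ ((2 ⊗ 8) ⊗ (2 ⊕ 0))) = 2

Expand innermost to outermost. Recall ⊕ takes the minimum of its arguments and ⊗ takes their sum. Working out the expression (((4 ⊗ -2) ⊕ (8 ⊗ 2)) ⊕ ((2 ⊗ 8) ⊗ (2 ⊕ 0))) gives 2.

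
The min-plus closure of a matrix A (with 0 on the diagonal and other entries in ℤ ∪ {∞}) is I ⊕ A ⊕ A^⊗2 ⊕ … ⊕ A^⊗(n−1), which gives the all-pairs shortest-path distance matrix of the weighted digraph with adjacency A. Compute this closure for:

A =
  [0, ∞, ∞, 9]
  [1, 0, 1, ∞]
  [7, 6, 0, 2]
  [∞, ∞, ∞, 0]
Closure =
  [0, ∞, ∞, 9]
  [1, 0, 1, 3]
  [7, 6, 0, 2]
  [∞, ∞, ∞, 0]

This is the Floyd-Warshall all-pairs shortest-path computation. For each intermediate vertex k = 0, 1, …, 3, update dist[i][j] ← min(dist[i][j], dist[i][k] + dist[k][j]). The final matrix gives, for each (i, j), the minimum total weight of any directed path from i to j (possibly empty when i = j).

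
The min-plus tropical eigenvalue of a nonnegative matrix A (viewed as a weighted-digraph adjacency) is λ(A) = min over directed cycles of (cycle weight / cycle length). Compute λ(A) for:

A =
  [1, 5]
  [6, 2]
λ(A) = 1

Enumerate directed cycles and compute their means (weight / length). Sample:
  cycle 0 → 0: weight = 1, length = 1, mean = 1/1 ≈ 1.000
  cycle 1 → 1: weight = 2, length = 1, mean = 2/1 ≈ 2.000
  cycle 0 → 1 → 0: weight = 11, length = 2, mean = 11/2 ≈ 5.500
  cycle 1 → 0 → 1: weight = 11, length = 2, mean = 11/2 ≈ 5.500
Minimum mean = 1.000, attained e.g. along the cycle 0 → 0 with weight 1 and length 1. So λ(A) = 1/1 = 1.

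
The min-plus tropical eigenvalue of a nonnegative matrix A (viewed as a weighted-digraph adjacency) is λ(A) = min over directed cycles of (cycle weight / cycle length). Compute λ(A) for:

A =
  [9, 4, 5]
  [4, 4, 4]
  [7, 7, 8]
λ(A) = 4

Enumerate directed cycles and compute their means (weight / length). Sample:
  cycle 0 → 0: weight = 9, length = 1, mean = 9/1 ≈ 9.000
  cycle 1 → 1: weight = 4, length = 1, mean = 4/1 ≈ 4.000
  cycle 2 → 2: weight = 8, length = 1, mean = 8/1 ≈ 8.000
  cycle 0 → 1 → 0: weight = 8, length = 2, mean = 8/2 ≈ 4.000
  cycle 0 → 2 → 0: weight = 12, length = 2, mean = 12/2 ≈ 6.000
  cycle 1 → 0 → 1: weight = 8, length = 2, mean = 8/2 ≈ 4.000
Minimum mean = 4.000, attained e.g. along the cycle 1 → 1 with weight 4 and length 1. So λ(A) = 4/1 = 4.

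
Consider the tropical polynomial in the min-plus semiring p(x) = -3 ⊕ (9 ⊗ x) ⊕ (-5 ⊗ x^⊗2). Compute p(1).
p(1) = -3

A tropical monomial a ⊗ x^⊗i evaluates to a + i · x. Evaluating each term at x = 1:
  Term 0 contributes -3 + 0 · 1 = -3
  Term 1 contributes 9 + 1 · 1 = 10
  Term 2 contributes -5 + 2 · 1 = -3
p(1) = ⊕ of these = min[-3, 10, -3] = -3.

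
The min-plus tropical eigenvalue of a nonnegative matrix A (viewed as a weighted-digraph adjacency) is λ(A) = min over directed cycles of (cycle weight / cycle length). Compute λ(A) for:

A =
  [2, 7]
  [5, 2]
λ(A) = 2

Enumerate directed cycles and compute their means (weight / length). Sample:
  cycle 0 → 0: weight = 2, length = 1, mean = 2/1 ≈ 2.000
  cycle 1 → 1: weight = 2, length = 1, mean = 2/1 ≈ 2.000
  cycle 0 → 1 → 0: weight = 12, length = 2, mean = 12/2 ≈ 6.000
  cycle 1 → 0 → 1: weight = 12, length = 2, mean = 12/2 ≈ 6.000
Minimum mean = 2.000, attained e.g. along the cycle 0 → 0 with weight 2 and length 1. So λ(A) = 2/1 = 2.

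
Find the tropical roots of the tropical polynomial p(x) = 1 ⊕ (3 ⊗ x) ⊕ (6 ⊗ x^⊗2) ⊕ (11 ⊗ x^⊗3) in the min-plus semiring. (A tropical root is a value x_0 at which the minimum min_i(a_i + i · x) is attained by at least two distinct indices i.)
Roots: {-5, -3, -2}

Each tropical root is a break point of the lower envelope of the lines y = a_i + i · x (there are 4 lines, with slopes 0, 1, ..., 3). Only the lines that attain the minimum somewhere contribute to roots; other lines are dominated. Here the surviving (envelope) indices are i = 3, i = 2, i = 1, i = 0.
Intersections between consecutive envelope lines give the roots: for adjacent envelope indices i < j the intersection is x = (a_i − a_j) / (j − i). Reading off the sorted break points: {-5, -3, -2}.
Verification: at each break x_0, at least two indices attain the minimum of min_i(a_i + i · x_0).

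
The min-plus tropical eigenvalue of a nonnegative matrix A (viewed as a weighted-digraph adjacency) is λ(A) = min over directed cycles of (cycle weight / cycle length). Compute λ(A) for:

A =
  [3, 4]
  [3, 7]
λ(A) = 3

Enumerate directed cycles and compute their means (weight / length). Sample:
  cycle 0 → 0: weight = 3, length = 1, mean = 3/1 ≈ 3.000
  cycle 1 → 1: weight = 7, length = 1, mean = 7/1 ≈ 7.000
  cycle 0 → 1 → 0: weight = 7, length = 2, mean = 7/2 ≈ 3.500
  cycle 1 → 0 → 1: weight = 7, length = 2, mean = 7/2 ≈ 3.500
Minimum mean = 3.000, attained e.g. along the cycle 0 → 0 with weight 3 and length 1. So λ(A) = 3/1 = 3.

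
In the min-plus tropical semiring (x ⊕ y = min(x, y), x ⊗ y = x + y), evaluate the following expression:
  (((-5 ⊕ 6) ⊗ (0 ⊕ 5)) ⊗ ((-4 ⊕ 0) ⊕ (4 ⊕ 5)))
(((-5 ⊕ 6) ⊗ (0 ⊕ 5)) ⊗ ((-4 ⊕ 0) ⊕ (4 ⊕ 5))) = -9

Expand innermost to outermost. Recall ⊕ takes the minimum of its arguments and ⊗ takes their sum. Working out the expression (((-5 ⊕ 6) ⊗ (0 ⊕ 5)) ⊗ ((-4 ⊕ 0) ⊕ (4 ⊕ 5))) gives -9.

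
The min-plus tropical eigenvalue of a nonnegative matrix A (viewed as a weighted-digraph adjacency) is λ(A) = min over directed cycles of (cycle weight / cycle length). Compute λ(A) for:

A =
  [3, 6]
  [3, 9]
λ(A) = 3

Enumerate directed cycles and compute their means (weight / length). Sample:
  cycle 0 → 0: weight = 3, length = 1, mean = 3/1 ≈ 3.000
  cycle 1 → 1: weight = 9, length = 1, mean = 9/1 ≈ 9.000
  cycle 0 → 1 → 0: weight = 9, length = 2, mean = 9/2 ≈ 4.500
  cycle 1 → 0 → 1: weight = 9, length = 2, mean = 9/2 ≈ 4.500
Minimum mean = 3.000, attained e.g. along the cycle 0 → 0 with weight 3 and length 1. So λ(A) = 3/1 = 3.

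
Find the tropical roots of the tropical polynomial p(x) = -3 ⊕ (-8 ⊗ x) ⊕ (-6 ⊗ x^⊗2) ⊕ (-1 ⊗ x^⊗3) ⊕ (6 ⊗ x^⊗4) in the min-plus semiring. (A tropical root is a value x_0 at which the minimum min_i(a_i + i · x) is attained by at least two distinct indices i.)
Roots: {-7, -5, -2, 5}

Each tropical root is a break point of the lower envelope of the lines y = a_i + i · x (there are 5 lines, with slopes 0, 1, ..., 4). Only the lines that attain the minimum somewhere contribute to roots; other lines are dominated. Here the surviving (envelope) indices are i = 4, i = 3, i = 2, i = 1, i = 0.
Intersections between consecutive envelope lines give the roots: for adjacent envelope indices i < j the intersection is x = (a_i − a_j) / (j − i). Reading off the sorted break points: {-7, -5, -2, 5}.
Verification: at each break x_0, at least two indices attain the minimum of min_i(a_i + i · x_0).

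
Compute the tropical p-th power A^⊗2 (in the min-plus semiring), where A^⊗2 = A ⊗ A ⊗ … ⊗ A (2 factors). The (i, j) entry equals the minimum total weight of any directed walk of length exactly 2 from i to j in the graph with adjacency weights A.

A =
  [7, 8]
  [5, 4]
A^⊗2 =
  [13, 12]
  [9, 8]

Each entry (A^⊗2)_ij equals the minimum over all length-2 walks i = v_0 → v_1 → … → v_2 = j of Σ_t A[v_t][v_{t+1}]. For example, for (i, j) = (0, 1) we minimise over 2 possible intermediate vertex sequences; the minimum is 12, attained along the walk 0 → 1 → 1.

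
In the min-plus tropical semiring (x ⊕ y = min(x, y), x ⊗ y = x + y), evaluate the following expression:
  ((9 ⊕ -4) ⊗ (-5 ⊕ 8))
((9 ⊕ -4) ⊗ (-5 ⊕ 8)) = -9

Expand innermost to outermost. Recall ⊕ takes the minimum of its arguments and ⊗ takes their sum. Working out the expression ((9 ⊕ -4) ⊗ (-5 ⊕ 8)) gives -9.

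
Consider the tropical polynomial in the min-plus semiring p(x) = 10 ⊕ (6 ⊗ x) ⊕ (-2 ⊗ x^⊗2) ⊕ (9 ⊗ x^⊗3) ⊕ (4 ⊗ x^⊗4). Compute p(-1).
p(-1) = -4

A tropical monomial a ⊗ x^⊗i evaluates to a + i · x. Evaluating each term at x = -1:
  Term 0 contributes 10 + 0 · -1 = 10
  Term 1 contributes 6 + 1 · -1 = 5
  Term 2 contributes -2 + 2 · -1 = -4
  Term 3 contributes 9 + 3 · -1 = 6
  Term 4 contributes 4 + 4 · -1 = 0
p(-1) = ⊕ of these = min[10, 5, -4, 6, 0] = -4.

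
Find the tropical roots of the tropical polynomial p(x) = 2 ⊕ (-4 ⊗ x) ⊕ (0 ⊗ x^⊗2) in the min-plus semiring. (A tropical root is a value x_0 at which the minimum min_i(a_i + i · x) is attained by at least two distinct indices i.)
Roots: {-4, 6}

Each tropical root is a break point of the lower envelope of the lines y = a_i + i · x (there are 3 lines, with slopes 0, 1, ..., 2). Only the lines that attain the minimum somewhere contribute to roots; other lines are dominated. Here the surviving (envelope) indices are i = 2, i = 1, i = 0.
Intersections between consecutive envelope lines give the roots: for adjacent envelope indices i < j the intersection is x = (a_i − a_j) / (j − i). Reading off the sorted break points: {-4, 6}.
Verification: at each break x_0, at least two indices attain the minimum of min_i(a_i + i · x_0).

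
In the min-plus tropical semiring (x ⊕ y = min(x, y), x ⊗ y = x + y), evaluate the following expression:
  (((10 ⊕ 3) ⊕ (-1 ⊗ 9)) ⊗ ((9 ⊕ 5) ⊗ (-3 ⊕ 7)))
(((10 ⊕ 3) ⊕ (-1 ⊗ 9)) ⊗ ((9 ⊕ 5) ⊗ (-3 ⊕ 7))) = 5

Expand innermost to outermost. Recall ⊕ takes the minimum of its arguments and ⊗ takes their sum. Working out the expression (((10 ⊕ 3) ⊕ (-1 ⊗ 9)) ⊗ ((9 ⊕ 5) ⊗ (-3 ⊕ 7))) gives 5.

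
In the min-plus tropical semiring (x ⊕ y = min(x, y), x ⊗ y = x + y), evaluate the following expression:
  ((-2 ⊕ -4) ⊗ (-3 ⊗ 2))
((-2 ⊕ -4) ⊗ (-3 ⊗ 2)) = -5

Expand innermost to outermost. Recall ⊕ takes the minimum of its arguments and ⊗ takes their sum. Working out the expression ((-2 ⊕ -4) ⊗ (-3 ⊗ 2)) gives -5.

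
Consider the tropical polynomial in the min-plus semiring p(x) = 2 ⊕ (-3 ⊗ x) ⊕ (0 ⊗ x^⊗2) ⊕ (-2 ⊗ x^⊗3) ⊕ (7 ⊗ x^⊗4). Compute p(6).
p(6) = 2

A tropical monomial a ⊗ x^⊗i evaluates to a + i · x. Evaluating each term at x = 6:
  Term 0 contributes 2 + 0 · 6 = 2
  Term 1 contributes -3 + 1 · 6 = 3
  Term 2 contributes 0 + 2 · 6 = 12
  Term 3 contributes -2 + 3 · 6 = 16
  Term 4 contributes 7 + 4 · 6 = 31
p(6) = ⊕ of these = min[2, 3, 12, 16, 31] = 2.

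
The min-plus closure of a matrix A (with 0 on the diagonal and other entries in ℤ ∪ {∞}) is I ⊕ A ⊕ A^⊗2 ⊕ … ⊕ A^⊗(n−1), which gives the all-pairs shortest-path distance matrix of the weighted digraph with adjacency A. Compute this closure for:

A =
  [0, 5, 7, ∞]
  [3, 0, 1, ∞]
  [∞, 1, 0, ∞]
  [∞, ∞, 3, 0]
Closure =
  [0, 5, 6, ∞]
  [3, 0, 1, ∞]
  [4, 1, 0, ∞]
  [7, 4, 3, 0]

This is the Floyd-Warshall all-pairs shortest-path computation. For each intermediate vertex k = 0, 1, …, 3, update dist[i][j] ← min(dist[i][j], dist[i][k] + dist[k][j]). The final matrix gives, for each (i, j), the minimum total weight of any directed path from i to j (possibly empty when i = j).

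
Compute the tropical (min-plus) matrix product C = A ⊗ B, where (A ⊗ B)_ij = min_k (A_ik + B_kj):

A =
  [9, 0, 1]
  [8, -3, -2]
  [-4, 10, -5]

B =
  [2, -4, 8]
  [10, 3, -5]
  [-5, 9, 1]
A ⊗ B =
  [-4, 3, -5]
  [-7, 0, -8]
  [-10, -8, -4]

Apply the min-plus product entry-by-entry:
  C[0][0] = min over k of (A[0][0] + B[0][0] = 9 + 2 = 11, A[0][1] + B[1][0] = 0 + 10 = 10, A[0][2] + B[2][0] = 1 + -5 = -4) = -4 (attained at k = 2)
  C[0][1] = min over k of (A[0][0] + B[0][1] = 9 + -4 = 5, A[0][1] + B[1][1] = 0 + 3 = 3, A[0][2] + B[2][1] = 1 + 9 = 10) = 3 (attained at k = 1)
  C[0][2] = min over k of (A[0][0] + B[0][2] = 9 + 8 = 17, A[0][1] + B[1][2] = 0 + -5 = -5, A[0][2] + B[2][2] = 1 + 1 = 2) = -5 (attained at k = 1)
  C[1][0] = min over k of (A[1][0] + B[0][0] = 8 + 2 = 10, A[1][1] + B[1][0] = -3 + 10 = 7, A[1][2] + B[2][0] = -2 + -5 = -7) = -7 (attained at k = 2)
  C[1][1] = min over k of (A[1][0] + B[0][1] = 8 + -4 = 4, A[1][1] + B[1][1] = -3 + 3 = 0, A[1][2] + B[2][1] = -2 + 9 = 7) = 0 (attained at k = 1)
  C[1][2] = min over k of (A[1][0] + B[0][2] = 8 + 8 = 16, A[1][1] + B[1][2] = -3 + -5 = -8, A[1][2] + B[2][2] = -2 + 1 = -1) = -8 (attained at k = 1)
  C[2][0] = min over k of (A[2][0] + B[0][0] = -4 + 2 = -2, A[2][1] + B[1][0] = 10 + 10 = 20, A[2][2] + B[2][0] = -5 + -5 = -10) = -10 (attained at k = 2)
  C[2][1] = min over k of (A[2][0] + B[0][1] = -4 + -4 = -8, A[2][1] + B[1][1] = 10 + 3 = 13, A[2][2] + B[2][1] = -5 + 9 = 4) = -8 (attained at k = 0)
  C[2][2] = min over k of (A[2][0] + B[0][2] = -4 + 8 = 4, A[2][1] + B[1][2] = 10 + -5 = 5, A[2][2] + B[2][2] = -5 + 1 = -4) = -4 (attained at k = 2)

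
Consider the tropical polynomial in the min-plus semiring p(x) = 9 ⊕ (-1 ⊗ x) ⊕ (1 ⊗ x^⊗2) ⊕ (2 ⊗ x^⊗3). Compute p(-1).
p(-1) = -2

A tropical monomial a ⊗ x^⊗i evaluates to a + i · x. Evaluating each term at x = -1:
  Term 0 contributes 9 + 0 · -1 = 9
  Term 1 contributes -1 + 1 · -1 = -2
  Term 2 contributes 1 + 2 · -1 = -1
  Term 3 contributes 2 + 3 · -1 = -1
p(-1) = ⊕ of these = min[9, -2, -1, -1] = -2.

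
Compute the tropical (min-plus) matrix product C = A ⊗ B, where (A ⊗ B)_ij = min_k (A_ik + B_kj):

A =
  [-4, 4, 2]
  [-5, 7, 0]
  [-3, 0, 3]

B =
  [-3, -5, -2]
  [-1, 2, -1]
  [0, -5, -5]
A ⊗ B =
  [-7, -9, -6]
  [-8, -10, -7]
  [-6, -8, -5]

Apply the min-plus product entry-by-entry:
  C[0][0] = min over k of (A[0][0] + B[0][0] = -4 + -3 = -7, A[0][1] + B[1][0] = 4 + -1 = 3, A[0][2] + B[2][0] = 2 + 0 = 2) = -7 (attained at k = 0)
  C[0][1] = min over k of (A[0][0] + B[0][1] = -4 + -5 = -9, A[0][1] + B[1][1] = 4 + 2 = 6, A[0][2] + B[2][1] = 2 + -5 = -3) = -9 (attained at k = 0)
  C[0][2] = min over k of (A[0][0] + B[0][2] = -4 + -2 = -6, A[0][1] + B[1][2] = 4 + -1 = 3, A[0][2] + B[2][2] = 2 + -5 = -3) = -6 (attained at k = 0)
  C[1][0] = min over k of (A[1][0] + B[0][0] = -5 + -3 = -8, A[1][1] + B[1][0] = 7 + -1 = 6, A[1][2] + B[2][0] = 0 + 0 = 0) = -8 (attained at k = 0)
  C[1][1] = min over k of (A[1][0] + B[0][1] = -5 + -5 = -10, A[1][1] + B[1][1] = 7 + 2 = 9, A[1][2] + B[2][1] = 0 + -5 = -5) = -10 (attained at k = 0)
  C[1][2] = min over k of (A[1][0] + B[0][2] = -5 + -2 = -7, A[1][1] + B[1][2] = 7 + -1 = 6, A[1][2] + B[2][2] = 0 + -5 = -5) = -7 (attained at k = 0)
  C[2][0] = min over k of (A[2][0] + B[0][0] = -3 + -3 = -6, A[2][1] + B[1][0] = 0 + -1 = -1, A[2][2] + B[2][0] = 3 + 0 = 3) = -6 (attained at k = 0)
  C[2][1] = min over k of (A[2][0] + B[0][1] = -3 + -5 = -8, A[2][1] + B[1][1] = 0 + 2 = 2, A[2][2] + B[2][1] = 3 + -5 = -2) = -8 (attained at k = 0)
  C[2][2] = min over k of (A[2][0] + B[0][2] = -3 + -2 = -5, A[2][1] + B[1][2] = 0 + -1 = -1, A[2][2] + B[2][2] = 3 + -5 = -2) = -5 (attained at k = 0)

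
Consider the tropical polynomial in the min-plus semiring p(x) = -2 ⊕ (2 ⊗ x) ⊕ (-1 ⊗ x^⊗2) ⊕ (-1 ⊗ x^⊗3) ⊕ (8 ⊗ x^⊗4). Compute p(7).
p(7) = -2

A tropical monomial a ⊗ x^⊗i evaluates to a + i · x. Evaluating each term at x = 7:
  Term 0 contributes -2 + 0 · 7 = -2
  Term 1 contributes 2 + 1 · 7 = 9
  Term 2 contributes -1 + 2 · 7 = 13
  Term 3 contributes -1 + 3 · 7 = 20
  Term 4 contributes 8 + 4 · 7 = 36
p(7) = ⊕ of these = min[-2, 9, 13, 20, 36] = -2.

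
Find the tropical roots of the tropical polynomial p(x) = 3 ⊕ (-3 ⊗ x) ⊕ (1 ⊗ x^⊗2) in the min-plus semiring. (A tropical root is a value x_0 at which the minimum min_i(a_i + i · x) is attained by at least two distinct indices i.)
Roots: {-4, 6}

Each tropical root is a break point of the lower envelope of the lines y = a_i + i · x (there are 3 lines, with slopes 0, 1, ..., 2). Only the lines that attain the minimum somewhere contribute to roots; other lines are dominated. Here the surviving (envelope) indices are i = 2, i = 1, i = 0.
Intersections between consecutive envelope lines give the roots: for adjacent envelope indices i < j the intersection is x = (a_i − a_j) / (j − i). Reading off the sorted break points: {-4, 6}.
Verification: at each break x_0, at least two indices attain the minimum of min_i(a_i + i · x_0).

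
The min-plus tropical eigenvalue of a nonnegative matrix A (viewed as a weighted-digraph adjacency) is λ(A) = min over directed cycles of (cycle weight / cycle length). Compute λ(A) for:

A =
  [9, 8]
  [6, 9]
λ(A) = 7

Enumerate directed cycles and compute their means (weight / length). Sample:
  cycle 0 → 0: weight = 9, length = 1, mean = 9/1 ≈ 9.000
  cycle 1 → 1: weight = 9, length = 1, mean = 9/1 ≈ 9.000
  cycle 0 → 1 → 0: weight = 14, length = 2, mean = 14/2 ≈ 7.000
  cycle 1 → 0 → 1: weight = 14, length = 2, mean = 14/2 ≈ 7.000
Minimum mean = 7.000, attained e.g. along the cycle 0 → 1 → 0 with weight 14 and length 2. So λ(A) = 14/2 = 7.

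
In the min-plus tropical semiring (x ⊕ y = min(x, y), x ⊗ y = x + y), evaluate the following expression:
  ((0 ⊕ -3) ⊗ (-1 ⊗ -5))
((0 ⊕ -3) ⊗ (-1 ⊗ -5)) = -9

Expand innermost to outermost. Recall ⊕ takes the minimum of its arguments and ⊗ takes their sum. Working out the expression ((0 ⊕ -3) ⊗ (-1 ⊗ -5)) gives -9.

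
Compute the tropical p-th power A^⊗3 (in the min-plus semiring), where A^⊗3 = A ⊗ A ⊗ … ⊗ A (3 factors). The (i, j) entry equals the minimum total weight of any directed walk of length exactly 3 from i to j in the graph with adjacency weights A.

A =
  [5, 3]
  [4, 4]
A^⊗3 =
  [11, 10]
  [11, 11]

Each entry (A^⊗3)_ij equals the minimum over all length-3 walks i = v_0 → v_1 → … → v_3 = j of Σ_t A[v_t][v_{t+1}]. For example, for (i, j) = (0, 1) we minimise over 4 possible intermediate vertex sequences; the minimum is 10, attained along the walk 0 → 1 → 0 → 1.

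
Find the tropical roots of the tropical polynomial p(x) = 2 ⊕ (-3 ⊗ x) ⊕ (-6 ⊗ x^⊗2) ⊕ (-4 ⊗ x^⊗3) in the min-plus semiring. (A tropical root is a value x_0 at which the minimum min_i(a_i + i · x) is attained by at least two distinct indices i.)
Roots: {-2, 3, 5}

Each tropical root is a break point of the lower envelope of the lines y = a_i + i · x (there are 4 lines, with slopes 0, 1, ..., 3). Only the lines that attain the minimum somewhere contribute to roots; other lines are dominated. Here the surviving (envelope) indices are i = 3, i = 2, i = 1, i = 0.
Intersections between consecutive envelope lines give the roots: for adjacent envelope indices i < j the intersection is x = (a_i − a_j) / (j − i). Reading off the sorted break points: {-2, 3, 5}.
Verification: at each break x_0, at least two indices attain the minimum of min_i(a_i + i · x_0).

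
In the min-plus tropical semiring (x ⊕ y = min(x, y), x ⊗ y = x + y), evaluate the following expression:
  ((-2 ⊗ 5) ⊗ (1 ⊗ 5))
((-2 ⊗ 5) ⊗ (1 ⊗ 5)) = 9

Expand innermost to outermost. Recall ⊕ takes the minimum of its arguments and ⊗ takes their sum. Working out the expression ((-2 ⊗ 5) ⊗ (1 ⊗ 5)) gives 9.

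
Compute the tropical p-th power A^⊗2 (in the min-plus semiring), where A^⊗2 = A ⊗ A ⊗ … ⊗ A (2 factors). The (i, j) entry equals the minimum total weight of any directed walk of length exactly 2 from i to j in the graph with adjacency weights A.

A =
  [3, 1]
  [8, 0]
A^⊗2 =
  [6, 1]
  [8, 0]

Each entry (A^⊗2)_ij equals the minimum over all length-2 walks i = v_0 → v_1 → … → v_2 = j of Σ_t A[v_t][v_{t+1}]. For example, for (i, j) = (0, 1) we minimise over 2 possible intermediate vertex sequences; the minimum is 1, attained along the walk 0 → 1 → 1.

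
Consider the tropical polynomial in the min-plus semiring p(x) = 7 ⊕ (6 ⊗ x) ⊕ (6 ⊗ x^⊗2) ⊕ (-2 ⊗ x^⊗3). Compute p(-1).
p(-1) = -5

A tropical monomial a ⊗ x^⊗i evaluates to a + i · x. Evaluating each term at x = -1:
  Term 0 contributes 7 + 0 · -1 = 7
  Term 1 contributes 6 + 1 · -1 = 5
  Term 2 contributes 6 + 2 · -1 = 4
  Term 3 contributes -2 + 3 · -1 = -5
p(-1) = ⊕ of these = min[7, 5, 4, -5] = -5.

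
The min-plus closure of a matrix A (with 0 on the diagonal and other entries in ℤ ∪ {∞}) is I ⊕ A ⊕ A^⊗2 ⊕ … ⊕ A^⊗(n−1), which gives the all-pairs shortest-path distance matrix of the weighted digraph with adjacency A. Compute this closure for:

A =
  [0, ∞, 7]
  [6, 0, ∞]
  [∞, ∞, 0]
Closure =
  [0, ∞, 7]
  [6, 0, 13]
  [∞, ∞, 0]

This is the Floyd-Warshall all-pairs shortest-path computation. For each intermediate vertex k = 0, 1, …, 2, update dist[i][j] ← min(dist[i][j], dist[i][k] + dist[k][j]). The final matrix gives, for each (i, j), the minimum total weight of any directed path from i to j (possibly empty when i = j).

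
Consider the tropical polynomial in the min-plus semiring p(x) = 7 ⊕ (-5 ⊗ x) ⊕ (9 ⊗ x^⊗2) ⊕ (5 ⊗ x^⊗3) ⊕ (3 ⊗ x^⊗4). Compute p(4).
p(4) = -1

A tropical monomial a ⊗ x^⊗i evaluates to a + i · x. Evaluating each term at x = 4:
  Term 0 contributes 7 + 0 · 4 = 7
  Term 1 contributes -5 + 1 · 4 = -1
  Term 2 contributes 9 + 2 · 4 = 17
  Term 3 contributes 5 + 3 · 4 = 17
  Term 4 contributes 3 + 4 · 4 = 19
p(4) = ⊕ of these = min[7, -1, 17, 17, 19] = -1.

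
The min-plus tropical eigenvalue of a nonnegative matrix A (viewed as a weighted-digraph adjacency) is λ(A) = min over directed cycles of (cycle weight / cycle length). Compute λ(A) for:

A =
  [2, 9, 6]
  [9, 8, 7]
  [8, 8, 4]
λ(A) = 2

Enumerate directed cycles and compute their means (weight / length). Sample:
  cycle 0 → 0: weight = 2, length = 1, mean = 2/1 ≈ 2.000
  cycle 1 → 1: weight = 8, length = 1, mean = 8/1 ≈ 8.000
  cycle 2 → 2: weight = 4, length = 1, mean = 4/1 ≈ 4.000
  cycle 0 → 1 → 0: weight = 18, length = 2, mean = 18/2 ≈ 9.000
  cycle 0 → 2 → 0: weight = 14, length = 2, mean = 14/2 ≈ 7.000
  cycle 1 → 0 → 1: weight = 18, length = 2, mean = 18/2 ≈ 9.000
Minimum mean = 2.000, attained e.g. along the cycle 0 → 0 with weight 2 and length 1. So λ(A) = 2/1 = 2.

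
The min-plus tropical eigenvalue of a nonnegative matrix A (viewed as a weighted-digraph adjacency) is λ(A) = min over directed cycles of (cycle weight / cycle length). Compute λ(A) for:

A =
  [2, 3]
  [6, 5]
λ(A) = 2

Enumerate directed cycles and compute their means (weight / length). Sample:
  cycle 0 → 0: weight = 2, length = 1, mean = 2/1 ≈ 2.000
  cycle 1 → 1: weight = 5, length = 1, mean = 5/1 ≈ 5.000
  cycle 0 → 1 → 0: weight = 9, length = 2, mean = 9/2 ≈ 4.500
  cycle 1 → 0 → 1: weight = 9, length = 2, mean = 9/2 ≈ 4.500
Minimum mean = 2.000, attained e.g. along the cycle 0 → 0 with weight 2 and length 1. So λ(A) = 2/1 = 2.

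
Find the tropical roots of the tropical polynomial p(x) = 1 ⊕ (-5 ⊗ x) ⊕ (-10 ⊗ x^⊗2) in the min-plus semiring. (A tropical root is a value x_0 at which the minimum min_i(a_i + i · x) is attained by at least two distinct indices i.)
Roots: {5, 6}

Each tropical root is a break point of the lower envelope of the lines y = a_i + i · x (there are 3 lines, with slopes 0, 1, ..., 2). Only the lines that attain the minimum somewhere contribute to roots; other lines are dominated. Here the surviving (envelope) indices are i = 2, i = 1, i = 0.
Intersections between consecutive envelope lines give the roots: for adjacent envelope indices i < j the intersection is x = (a_i − a_j) / (j − i). Reading off the sorted break points: {5, 6}.
Verification: at each break x_0, at least two indices attain the minimum of min_i(a_i + i · x_0).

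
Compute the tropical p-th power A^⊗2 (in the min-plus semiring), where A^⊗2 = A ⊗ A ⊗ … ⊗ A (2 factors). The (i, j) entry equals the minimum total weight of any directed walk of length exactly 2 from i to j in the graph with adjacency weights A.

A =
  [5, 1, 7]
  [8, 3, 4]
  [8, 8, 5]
A^⊗2 =
  [9, 4, 5]
  [11, 6, 7]
  [13, 9, 10]

Each entry (A^⊗2)_ij equals the minimum over all length-2 walks i = v_0 → v_1 → … → v_2 = j of Σ_t A[v_t][v_{t+1}]. For example, for (i, j) = (0, 2) we minimise over 3 possible intermediate vertex sequences; the minimum is 5, attained along the walk 0 → 1 → 2.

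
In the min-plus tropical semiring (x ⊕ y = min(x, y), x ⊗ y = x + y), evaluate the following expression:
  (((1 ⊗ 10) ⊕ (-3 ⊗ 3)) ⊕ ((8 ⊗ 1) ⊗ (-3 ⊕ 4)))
(((1 ⊗ 10) ⊕ (-3 ⊗ 3)) ⊕ ((8 ⊗ 1) ⊗ (-3 ⊕ 4))) = 0

Expand innermost to outermost. Recall ⊕ takes the minimum of its arguments and ⊗ takes their sum. Working out the expression (((1 ⊗ 10) ⊕ (-3 ⊗ 3)) ⊕ ((8 ⊗ 1) ⊗ (-3 ⊕ 4))) gives 0.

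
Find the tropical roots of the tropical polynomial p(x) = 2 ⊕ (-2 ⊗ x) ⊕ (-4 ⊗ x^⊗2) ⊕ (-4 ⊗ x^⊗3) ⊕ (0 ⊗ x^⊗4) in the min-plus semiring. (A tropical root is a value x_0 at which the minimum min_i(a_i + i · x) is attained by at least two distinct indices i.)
Roots: {-4, 0, 2, 4}

Each tropical root is a break point of the lower envelope of the lines y = a_i + i · x (there are 5 lines, with slopes 0, 1, ..., 4). Only the lines that attain the minimum somewhere contribute to roots; other lines are dominated. Here the surviving (envelope) indices are i = 4, i = 3, i = 2, i = 1, i = 0.
Intersections between consecutive envelope lines give the roots: for adjacent envelope indices i < j the intersection is x = (a_i − a_j) / (j − i). Reading off the sorted break points: {-4, 0, 2, 4}.
Verification: at each break x_0, at least two indices attain the minimum of min_i(a_i + i · x_0).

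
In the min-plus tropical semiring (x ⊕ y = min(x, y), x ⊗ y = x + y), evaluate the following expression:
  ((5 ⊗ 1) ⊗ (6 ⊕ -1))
((5 ⊗ 1) ⊗ (6 ⊕ -1)) = 5

Expand innermost to outermost. Recall ⊕ takes the minimum of its arguments and ⊗ takes their sum. Working out the expression ((5 ⊗ 1) ⊗ (6 ⊕ -1)) gives 5.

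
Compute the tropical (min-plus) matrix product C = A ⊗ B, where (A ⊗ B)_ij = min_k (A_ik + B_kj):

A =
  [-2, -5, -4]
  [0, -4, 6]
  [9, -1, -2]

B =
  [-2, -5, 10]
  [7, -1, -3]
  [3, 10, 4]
A ⊗ B =
  [-4, -7, -8]
  [-2, -5, -7]
  [1, -2, -4]

Apply the min-plus product entry-by-entry:
  C[0][0] = min over k of (A[0][0] + B[0][0] = -2 + -2 = -4, A[0][1] + B[1][0] = -5 + 7 = 2, A[0][2] + B[2][0] = -4 + 3 = -1) = -4 (attained at k = 0)
  C[0][1] = min over k of (A[0][0] + B[0][1] = -2 + -5 = -7, A[0][1] + B[1][1] = -5 + -1 = -6, A[0][2] + B[2][1] = -4 + 10 = 6) = -7 (attained at k = 0)
  C[0][2] = min over k of (A[0][0] + B[0][2] = -2 + 10 = 8, A[0][1] + B[1][2] = -5 + -3 = -8, A[0][2] + B[2][2] = -4 + 4 = 0) = -8 (attained at k = 1)
  C[1][0] = min over k of (A[1][0] + B[0][0] = 0 + -2 = -2, A[1][1] + B[1][0] = -4 + 7 = 3, A[1][2] + B[2][0] = 6 + 3 = 9) = -2 (attained at k = 0)
  C[1][1] = min over k of (A[1][0] + B[0][1] = 0 + -5 = -5, A[1][1] + B[1][1] = -4 + -1 = -5, A[1][2] + B[2][1] = 6 + 10 = 16) = -5 (attained at k = 0)
  C[1][2] = min over k of (A[1][0] + B[0][2] = 0 + 10 = 10, A[1][1] + B[1][2] = -4 + -3 = -7, A[1][2] + B[2][2] = 6 + 4 = 10) = -7 (attained at k = 1)
  C[2][0] = min over k of (A[2][0] + B[0][0] = 9 + -2 = 7, A[2][1] + B[1][0] = -1 + 7 = 6, A[2][2] + B[2][0] = -2 + 3 = 1) = 1 (attained at k = 2)
  C[2][1] = min over k of (A[2][0] + B[0][1] = 9 + -5 = 4, A[2][1] + B[1][1] = -1 + -1 = -2, A[2][2] + B[2][1] = -2 + 10 = 8) = -2 (attained at k = 1)
  C[2][2] = min over k of (A[2][0] + B[0][2] = 9 + 10 = 19, A[2][1] + B[1][2] = -1 + -3 = -4, A[2][2] + B[2][2] = -2 + 4 = 2) = -4 (attained at k = 1)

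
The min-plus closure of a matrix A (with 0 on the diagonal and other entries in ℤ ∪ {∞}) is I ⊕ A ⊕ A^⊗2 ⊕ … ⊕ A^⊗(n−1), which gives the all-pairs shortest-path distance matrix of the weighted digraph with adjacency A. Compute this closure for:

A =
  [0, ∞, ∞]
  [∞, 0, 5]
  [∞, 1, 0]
Closure =
  [0, ∞, ∞]
  [∞, 0, 5]
  [∞, 1, 0]

This is the Floyd-Warshall all-pairs shortest-path computation. For each intermediate vertex k = 0, 1, …, 2, update dist[i][j] ← min(dist[i][j], dist[i][k] + dist[k][j]). The final matrix gives, for each (i, j), the minimum total weight of any directed path from i to j (possibly empty when i = j).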